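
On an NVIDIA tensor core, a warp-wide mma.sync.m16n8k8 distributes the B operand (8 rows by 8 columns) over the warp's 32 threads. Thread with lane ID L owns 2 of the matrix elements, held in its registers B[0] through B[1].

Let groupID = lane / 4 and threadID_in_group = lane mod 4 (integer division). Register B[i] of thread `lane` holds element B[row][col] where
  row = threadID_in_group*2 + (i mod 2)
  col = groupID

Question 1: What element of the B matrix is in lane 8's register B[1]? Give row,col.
lane 8: g=2 (8/4), t=0 (8%4)
i=1: r=0*2+1=1, c=g=2

1,2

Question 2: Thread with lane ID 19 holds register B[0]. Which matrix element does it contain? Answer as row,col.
6,4

lane 19->19/4=4, 19 mod 4=3
i=0  r:2·3+0->6  c:4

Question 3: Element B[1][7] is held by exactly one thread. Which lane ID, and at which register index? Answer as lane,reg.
28,1

c: 7->gid=7  r: 1->tid=0,i&1=1
L=7*4+0=28  i=1=1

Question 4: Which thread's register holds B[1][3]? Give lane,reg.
12,1

c: 3->gid=3  r: 1->tid=0,i&1=1
L=3*4+0=12  i=1=1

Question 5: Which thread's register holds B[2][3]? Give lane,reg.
13,0

c: 3->gid=3  r: 2->tid=1,i&1=0
L=3*4+1=13  i=0=0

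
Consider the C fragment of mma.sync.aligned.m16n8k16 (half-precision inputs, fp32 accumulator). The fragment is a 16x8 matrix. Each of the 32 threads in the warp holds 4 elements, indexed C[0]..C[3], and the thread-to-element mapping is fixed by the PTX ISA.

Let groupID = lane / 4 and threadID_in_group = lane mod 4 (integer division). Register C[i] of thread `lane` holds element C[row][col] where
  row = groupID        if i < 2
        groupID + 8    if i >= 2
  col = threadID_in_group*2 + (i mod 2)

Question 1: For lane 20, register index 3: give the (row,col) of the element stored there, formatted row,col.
L=20=>grp=20>>2=5, tig=20&3=0
[3]=>row 5+8=13  col 0·2+1=1

13,1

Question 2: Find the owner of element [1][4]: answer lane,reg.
6,0

r:1=>grp=1,rB=0  c:4=>tig=2,lo=0
L=1*4+2=6  i=0*2+0=0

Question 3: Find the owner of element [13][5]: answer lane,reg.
r: 13->gid=5,r8=1  c: 5->tid=2,i&1=1
L=5*4+2=22  i=1*2+1=3

22,3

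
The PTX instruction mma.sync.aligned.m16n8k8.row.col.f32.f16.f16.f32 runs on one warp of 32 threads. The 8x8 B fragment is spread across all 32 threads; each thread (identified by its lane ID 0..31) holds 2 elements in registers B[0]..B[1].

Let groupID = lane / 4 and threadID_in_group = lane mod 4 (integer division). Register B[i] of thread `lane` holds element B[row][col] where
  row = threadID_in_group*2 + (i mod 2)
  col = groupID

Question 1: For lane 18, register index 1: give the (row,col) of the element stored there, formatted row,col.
18: g=4,t=2
[1] (2*2+1,4) = (5,4)

5,4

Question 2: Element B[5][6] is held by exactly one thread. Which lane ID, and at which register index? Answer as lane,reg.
c=6→G=6  r=5→T=2,p=1
L=6*4+2=26  i=1=1

26,1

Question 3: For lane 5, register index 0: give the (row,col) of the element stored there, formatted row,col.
2,1

lane 5=>5/4=1, 5 mod 4=1
i=0  r:2·1+0=>2  c:1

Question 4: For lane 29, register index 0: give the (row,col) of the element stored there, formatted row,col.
2,7

L=29->g=29>>2=7, t=29&3=1
[0]->row 1·2+0=2  col g=7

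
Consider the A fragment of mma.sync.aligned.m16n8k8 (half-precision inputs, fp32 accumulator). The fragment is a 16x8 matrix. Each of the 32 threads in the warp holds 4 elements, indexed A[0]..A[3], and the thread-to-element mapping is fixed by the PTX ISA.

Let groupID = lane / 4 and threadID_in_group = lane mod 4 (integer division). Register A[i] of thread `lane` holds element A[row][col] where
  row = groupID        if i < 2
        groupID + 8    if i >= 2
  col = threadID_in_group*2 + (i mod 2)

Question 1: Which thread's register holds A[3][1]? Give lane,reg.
r=3->g=3,rb=0  c=1->t=0,b0=1
L=3*4+0=12  i=0*2+1=1

12,1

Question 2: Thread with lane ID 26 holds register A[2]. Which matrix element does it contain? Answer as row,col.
L=26->g=26>>2=6, t=26&3=2
[2]->row 6+8=14  col 2·2+0=4

14,4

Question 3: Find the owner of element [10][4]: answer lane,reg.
r: 10->gid=2,r8=1  c: 4->tid=2,i&1=0
L=2*4+2=10  i=1*2+0=2

10,2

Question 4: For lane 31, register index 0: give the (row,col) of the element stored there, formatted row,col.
7,6

L=31⇒gr=31>>2=7, th=31&3=3
[0]⇒row 7+0=7  col 3·2+0=6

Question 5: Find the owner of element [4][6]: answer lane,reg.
19,0

r=4->g=4,rb=0  c=6->t=3,b0=0
L=4*4+3=19  i=0*2+0=0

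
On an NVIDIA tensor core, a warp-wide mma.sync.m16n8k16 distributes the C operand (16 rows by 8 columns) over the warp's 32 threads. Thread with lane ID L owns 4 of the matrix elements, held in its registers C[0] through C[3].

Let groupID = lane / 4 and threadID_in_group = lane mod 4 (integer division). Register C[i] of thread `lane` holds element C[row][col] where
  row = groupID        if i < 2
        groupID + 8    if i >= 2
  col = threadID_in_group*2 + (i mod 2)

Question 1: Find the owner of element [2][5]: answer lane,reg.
r:2=>grp=2,rB=0  c:5=>tig=2,lo=1
L=2*4+2=10  i=0*2+1=1

10,1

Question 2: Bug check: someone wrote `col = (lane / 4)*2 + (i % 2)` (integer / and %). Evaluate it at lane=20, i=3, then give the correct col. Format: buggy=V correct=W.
buggy=11 correct=1

`(lane / 4)*2 + (i % 2)`[20,3]⇒11
L=20⇒gr=20>>2=5, th=20&3=0
[3]⇒row 5+8=13  col 0·2+1=1
col: 11 vs 1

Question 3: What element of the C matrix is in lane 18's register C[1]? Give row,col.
4,5

18: gr=4,th=2
[1] (4+0,2*2+1) = (4,5)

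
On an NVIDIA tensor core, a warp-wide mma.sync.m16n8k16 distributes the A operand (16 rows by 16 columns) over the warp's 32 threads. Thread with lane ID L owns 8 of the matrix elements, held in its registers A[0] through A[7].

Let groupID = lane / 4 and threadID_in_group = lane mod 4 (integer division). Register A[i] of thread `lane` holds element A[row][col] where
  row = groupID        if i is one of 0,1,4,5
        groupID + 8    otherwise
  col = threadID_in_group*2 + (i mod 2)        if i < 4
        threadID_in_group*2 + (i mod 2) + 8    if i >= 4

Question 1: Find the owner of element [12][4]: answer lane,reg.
r:12=>grp=4,rB=1  c:4=>cB=0,tig=2,lo=0
L=4*4+2=18  i=0*4+1*2+0=2

18,2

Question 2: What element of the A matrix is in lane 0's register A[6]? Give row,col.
8,8

lane 0→0/4=0, 0 mod 4=0
i=6  r:0+8→8  c:2·0+0+8→8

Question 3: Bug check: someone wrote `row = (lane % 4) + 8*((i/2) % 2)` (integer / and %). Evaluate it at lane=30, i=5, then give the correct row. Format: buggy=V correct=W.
`(lane % 4) + 8*((i/2) % 2)`[30,5]=>2
30: grp=7,tig=2
[5] (7+0,2*2+1+8) = (7,13)
row: 2 vs 7

buggy=2 correct=7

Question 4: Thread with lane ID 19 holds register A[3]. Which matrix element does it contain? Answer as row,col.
12,7

lane 19->19/4=4, 19 mod 4=3
i=3  r:4+8->12  c:2·3+1+0->7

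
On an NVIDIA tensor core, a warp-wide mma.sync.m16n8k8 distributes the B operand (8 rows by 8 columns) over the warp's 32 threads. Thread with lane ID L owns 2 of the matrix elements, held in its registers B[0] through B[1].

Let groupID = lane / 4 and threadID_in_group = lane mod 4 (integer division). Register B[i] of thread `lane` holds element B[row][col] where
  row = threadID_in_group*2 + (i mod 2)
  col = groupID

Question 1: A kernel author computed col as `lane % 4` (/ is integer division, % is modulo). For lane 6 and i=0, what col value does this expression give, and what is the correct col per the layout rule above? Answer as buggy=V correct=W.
buggy=2 correct=1

`lane % 4`[6,0]→2
lane 6→6/4=1, 6 mod 4=2
i=0  r:2·2+0→4  c:1
col: 2 vs 1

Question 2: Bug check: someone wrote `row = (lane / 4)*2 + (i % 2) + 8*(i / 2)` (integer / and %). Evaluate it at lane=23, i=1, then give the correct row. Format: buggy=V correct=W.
buggy=11 correct=7

`(lane / 4)*2 + (i % 2) + 8*(i / 2)`[23,1]->11
lane 23: g=5 (23/4), t=3 (23%4)
i=1: r=3*2+1=7, c=g=5
row: 11 vs 7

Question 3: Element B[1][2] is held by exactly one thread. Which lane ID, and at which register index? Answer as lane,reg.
c: 2->gid=2  r: 1->tid=0,i&1=1
L=2*4+0=8  i=1=1

8,1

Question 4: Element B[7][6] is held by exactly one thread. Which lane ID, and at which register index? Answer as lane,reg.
c: 6->gid=6  r: 7->tid=3,i&1=1
L=6*4+3=27  i=1=1

27,1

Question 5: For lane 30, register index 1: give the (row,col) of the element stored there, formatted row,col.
lane 30: grp=7 (30/4), tig=2 (30%4)
i=1: r=2*2+1=5, c=grp=7

5,7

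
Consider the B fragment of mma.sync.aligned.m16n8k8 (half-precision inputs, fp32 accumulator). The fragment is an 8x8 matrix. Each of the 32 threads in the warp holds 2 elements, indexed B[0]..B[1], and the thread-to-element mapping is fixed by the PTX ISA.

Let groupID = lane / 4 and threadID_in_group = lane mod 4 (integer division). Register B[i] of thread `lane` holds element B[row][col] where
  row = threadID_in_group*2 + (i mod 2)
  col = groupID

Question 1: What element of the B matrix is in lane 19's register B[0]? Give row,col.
lane 19->19/4=4, 19 mod 4=3
i=0  r:2·3+0->6  c:4

6,4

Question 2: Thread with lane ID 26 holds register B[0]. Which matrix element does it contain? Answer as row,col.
lane 26: G=6 (26/4), T=2 (26%4)
i=0: r=2*2+0=4, c=G=6

4,6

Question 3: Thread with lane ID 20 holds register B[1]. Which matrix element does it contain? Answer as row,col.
lane 20: gr=5 (20/4), th=0 (20%4)
i=1: r=0*2+1=1, c=gr=5

1,5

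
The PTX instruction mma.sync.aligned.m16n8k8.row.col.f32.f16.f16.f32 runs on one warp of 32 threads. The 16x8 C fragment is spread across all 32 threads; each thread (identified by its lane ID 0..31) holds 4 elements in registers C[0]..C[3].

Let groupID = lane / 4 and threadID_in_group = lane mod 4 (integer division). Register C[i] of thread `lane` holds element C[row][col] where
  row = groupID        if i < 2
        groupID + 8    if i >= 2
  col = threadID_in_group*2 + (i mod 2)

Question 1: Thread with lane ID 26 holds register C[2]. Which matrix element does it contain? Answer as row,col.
26: G=6,T=2
[2] (6+8,2*2+0) = (14,4)

14,4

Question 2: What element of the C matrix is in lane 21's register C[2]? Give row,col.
13,2

lane 21=>21/4=5, 21 mod 4=1
i=2  r:5+8=>13  c:2·1+0=>2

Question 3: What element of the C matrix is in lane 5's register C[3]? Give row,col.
9,3

5: G=1,T=1
[3] (1+8,1*2+1) = (9,3)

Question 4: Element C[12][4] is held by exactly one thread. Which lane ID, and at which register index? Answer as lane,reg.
r=12⇒gr=4,Rb=1  c=4⇒th=2,odd=0
L=4*4+2=18  i=1*2+0=2

18,2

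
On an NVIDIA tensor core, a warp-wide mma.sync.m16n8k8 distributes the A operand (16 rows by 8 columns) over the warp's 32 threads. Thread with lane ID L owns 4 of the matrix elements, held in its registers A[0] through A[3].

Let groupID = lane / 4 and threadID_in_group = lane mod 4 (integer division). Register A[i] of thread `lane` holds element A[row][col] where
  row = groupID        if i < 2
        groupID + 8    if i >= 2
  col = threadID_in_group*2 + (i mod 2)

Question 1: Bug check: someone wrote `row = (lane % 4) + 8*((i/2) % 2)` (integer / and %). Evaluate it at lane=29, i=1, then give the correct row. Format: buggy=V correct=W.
`(lane % 4) + 8*((i/2) % 2)`[29,1]→1
lane 29: G=7 (29/4), T=1 (29%4)
i=1: r=7+0=7, c=1*2+1=3
row: 1 vs 7

buggy=1 correct=7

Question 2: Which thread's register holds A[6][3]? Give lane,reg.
r: 6->gid=6,r8=0  c: 3->tid=1,i&1=1
L=6*4+1=25  i=0*2+1=1

25,1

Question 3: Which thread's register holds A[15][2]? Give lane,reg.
29,2

r=15→G=7,rhi=1  c=2→T=1,p=0
L=7*4+1=29  i=1*2+0=2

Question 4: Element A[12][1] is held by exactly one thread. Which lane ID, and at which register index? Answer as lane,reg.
16,3

r:12=>grp=4,rB=1  c:1=>tig=0,lo=1
L=4*4+0=16  i=1*2+1=3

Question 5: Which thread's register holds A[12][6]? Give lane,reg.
r=12->g=4,rb=1  c=6->t=3,b0=0
L=4*4+3=19  i=1*2+0=2

19,2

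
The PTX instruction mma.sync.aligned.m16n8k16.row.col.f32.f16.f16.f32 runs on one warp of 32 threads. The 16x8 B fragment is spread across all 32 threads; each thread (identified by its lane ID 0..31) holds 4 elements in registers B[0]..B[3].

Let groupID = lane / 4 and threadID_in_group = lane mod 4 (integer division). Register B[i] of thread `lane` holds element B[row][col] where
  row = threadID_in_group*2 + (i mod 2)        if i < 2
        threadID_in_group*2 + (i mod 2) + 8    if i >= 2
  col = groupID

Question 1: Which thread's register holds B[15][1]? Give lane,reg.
c=1⇒gr=1  r=15⇒Rb=1,th=3,odd=1
L=1*4+3=7  i=1*2+1=3

7,3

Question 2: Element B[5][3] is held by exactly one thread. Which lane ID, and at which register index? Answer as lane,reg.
14,1

c=3->g=3  r=5->rb=0,t=2,b0=1
L=3*4+2=14  i=0*2+1=1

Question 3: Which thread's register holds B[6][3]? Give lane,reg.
c=3⇒gr=3  r=6⇒Rb=0,th=3,odd=0
L=3*4+3=15  i=0*2+0=0

15,0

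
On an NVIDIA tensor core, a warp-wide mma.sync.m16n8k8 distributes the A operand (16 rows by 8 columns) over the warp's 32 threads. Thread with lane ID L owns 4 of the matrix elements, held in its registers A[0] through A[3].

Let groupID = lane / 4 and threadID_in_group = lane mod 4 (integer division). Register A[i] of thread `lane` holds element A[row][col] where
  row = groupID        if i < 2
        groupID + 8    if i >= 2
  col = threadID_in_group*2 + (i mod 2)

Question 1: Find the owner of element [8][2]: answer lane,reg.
1,2

r=8→G=0,rhi=1  c=2→T=1,p=0
L=0*4+1=1  i=1*2+0=2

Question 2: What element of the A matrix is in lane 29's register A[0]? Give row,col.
29: G=7,T=1
[0] (7+0,1*2+0) = (7,2)

7,2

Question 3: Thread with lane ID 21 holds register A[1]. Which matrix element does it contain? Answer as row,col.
5,3

L=21=>grp=21>>2=5, tig=21&3=1
[1]=>row 5+0=5  col 1·2+1=3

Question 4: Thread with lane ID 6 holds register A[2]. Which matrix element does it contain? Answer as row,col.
6: grp=1,tig=2
[2] (1+8,2*2+0) = (9,4)

9,4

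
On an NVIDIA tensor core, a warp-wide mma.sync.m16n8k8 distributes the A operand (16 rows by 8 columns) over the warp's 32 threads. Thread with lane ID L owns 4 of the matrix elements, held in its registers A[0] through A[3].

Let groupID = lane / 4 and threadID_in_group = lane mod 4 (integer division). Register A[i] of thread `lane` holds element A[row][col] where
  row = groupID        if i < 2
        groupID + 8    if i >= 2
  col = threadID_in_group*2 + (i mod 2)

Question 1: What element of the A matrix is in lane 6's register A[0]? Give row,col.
1,4

lane 6→6/4=1, 6 mod 4=2
i=0  r:1+0→1  c:2·2+0→4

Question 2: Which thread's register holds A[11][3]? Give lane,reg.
r: 11->gid=3,r8=1  c: 3->tid=1,i&1=1
L=3*4+1=13  i=1*2+1=3

13,3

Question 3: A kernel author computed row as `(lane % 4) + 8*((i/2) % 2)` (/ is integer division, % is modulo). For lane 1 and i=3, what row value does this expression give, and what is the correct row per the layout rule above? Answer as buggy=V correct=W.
`(lane % 4) + 8*((i/2) % 2)`[1,3]->9
L=1->gid=1>>2=0, tid=1&3=1
[3]->row 0+8=8  col 1·2+1=3
row: 9 vs 8

buggy=9 correct=8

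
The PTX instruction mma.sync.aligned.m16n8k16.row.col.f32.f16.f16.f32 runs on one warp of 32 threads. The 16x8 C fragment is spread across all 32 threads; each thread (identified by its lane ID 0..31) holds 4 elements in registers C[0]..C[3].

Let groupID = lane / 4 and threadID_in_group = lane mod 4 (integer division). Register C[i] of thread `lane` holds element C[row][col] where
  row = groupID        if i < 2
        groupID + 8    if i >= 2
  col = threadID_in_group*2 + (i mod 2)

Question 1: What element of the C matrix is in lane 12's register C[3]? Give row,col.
11,1

lane 12: g=3 (12/4), t=0 (12%4)
i=3: r=3+8=11, c=0*2+1=1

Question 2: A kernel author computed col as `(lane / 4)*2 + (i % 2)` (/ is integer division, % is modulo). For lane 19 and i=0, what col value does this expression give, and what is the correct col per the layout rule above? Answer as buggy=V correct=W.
`(lane / 4)*2 + (i % 2)`[19,0]⇒8
lane 19⇒19/4=4, 19 mod 4=3
i=0  r:4+0⇒4  c:2·3+0⇒6
col: 8 vs 6

buggy=8 correct=6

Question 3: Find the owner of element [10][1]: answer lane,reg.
r=10->g=2,rb=1  c=1->t=0,b0=1
L=2*4+0=8  i=1*2+1=3

8,3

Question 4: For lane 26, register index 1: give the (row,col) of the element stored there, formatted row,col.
6,5

26: gr=6,th=2
[1] (6+0,2*2+1) = (6,5)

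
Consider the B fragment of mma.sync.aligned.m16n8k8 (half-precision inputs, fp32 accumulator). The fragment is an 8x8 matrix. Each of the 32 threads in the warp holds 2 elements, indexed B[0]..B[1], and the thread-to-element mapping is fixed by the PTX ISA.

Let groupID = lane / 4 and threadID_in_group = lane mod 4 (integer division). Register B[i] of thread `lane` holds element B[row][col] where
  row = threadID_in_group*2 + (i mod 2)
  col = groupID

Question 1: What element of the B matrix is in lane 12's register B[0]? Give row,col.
0,3

lane 12: g=3 (12/4), t=0 (12%4)
i=0: r=0*2+0=0, c=g=3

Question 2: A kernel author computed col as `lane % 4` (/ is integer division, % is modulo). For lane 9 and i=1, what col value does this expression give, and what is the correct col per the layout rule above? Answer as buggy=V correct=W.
`lane % 4`[9,1]=>1
9: grp=2,tig=1
[1] (1*2+1,2) = (3,2)
col: 1 vs 2

buggy=1 correct=2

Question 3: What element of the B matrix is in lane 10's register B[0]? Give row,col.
lane 10→10/4=2, 10 mod 4=2
i=0  r:2·2+0→4  c:2

4,2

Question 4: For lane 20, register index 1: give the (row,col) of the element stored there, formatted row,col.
lane 20->20/4=5, 20 mod 4=0
i=1  r:2·0+1->1  c:5

1,5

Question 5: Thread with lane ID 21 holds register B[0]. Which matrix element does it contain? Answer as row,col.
2,5

21: grp=5,tig=1
[0] (1*2+0,5) = (2,5)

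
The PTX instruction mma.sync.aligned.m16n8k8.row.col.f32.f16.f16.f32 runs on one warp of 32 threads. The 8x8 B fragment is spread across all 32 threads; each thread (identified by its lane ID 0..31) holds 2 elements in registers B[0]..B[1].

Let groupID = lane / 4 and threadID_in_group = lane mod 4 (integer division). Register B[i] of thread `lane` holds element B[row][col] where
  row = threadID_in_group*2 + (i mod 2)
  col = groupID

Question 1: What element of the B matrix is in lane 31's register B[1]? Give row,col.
lane 31: g=7 (31/4), t=3 (31%4)
i=1: r=3*2+1=7, c=g=7

7,7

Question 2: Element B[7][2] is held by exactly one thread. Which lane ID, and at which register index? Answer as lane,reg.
11,1

c=2⇒gr=2  r=7⇒th=3,odd=1
L=2*4+3=11  i=1=1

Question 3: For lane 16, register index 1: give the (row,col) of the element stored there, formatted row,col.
lane 16->16/4=4, 16 mod 4=0
i=1  r:2·0+1->1  c:4

1,4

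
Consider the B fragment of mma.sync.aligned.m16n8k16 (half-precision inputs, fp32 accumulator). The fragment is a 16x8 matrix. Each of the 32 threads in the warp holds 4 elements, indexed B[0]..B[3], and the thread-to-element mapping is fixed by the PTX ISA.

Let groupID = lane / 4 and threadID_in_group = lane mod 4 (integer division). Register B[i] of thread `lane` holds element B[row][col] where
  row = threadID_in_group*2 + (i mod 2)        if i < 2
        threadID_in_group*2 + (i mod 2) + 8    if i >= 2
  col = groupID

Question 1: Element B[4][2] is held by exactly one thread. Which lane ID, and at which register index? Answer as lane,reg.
10,0

c: 2->gid=2  r: 4->r8=0,tid=2,i&1=0
L=2*4+2=10  i=0*2+0=0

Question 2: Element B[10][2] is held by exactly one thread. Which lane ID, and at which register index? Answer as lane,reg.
c=2->g=2  r=10->rb=1,t=1,b0=0
L=2*4+1=9  i=1*2+0=2

9,2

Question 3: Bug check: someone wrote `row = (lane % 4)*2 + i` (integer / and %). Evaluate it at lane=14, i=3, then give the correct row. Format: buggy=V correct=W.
buggy=7 correct=13

`(lane % 4)*2 + i`[14,3]⇒7
lane 14⇒14/4=3, 14 mod 4=2
i=3  r:2·2+1+8⇒13  c:3
row: 7 vs 13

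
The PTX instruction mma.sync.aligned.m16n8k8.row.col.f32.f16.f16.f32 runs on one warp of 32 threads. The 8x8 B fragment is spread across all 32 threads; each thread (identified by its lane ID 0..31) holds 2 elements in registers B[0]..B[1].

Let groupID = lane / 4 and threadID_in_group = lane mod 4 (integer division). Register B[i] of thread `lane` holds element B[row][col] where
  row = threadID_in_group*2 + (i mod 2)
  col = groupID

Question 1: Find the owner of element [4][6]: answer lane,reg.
26,0

c=6⇒gr=6  r=4⇒th=2,odd=0
L=6*4+2=26  i=0=0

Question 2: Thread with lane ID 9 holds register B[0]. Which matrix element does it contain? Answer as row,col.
2,2

lane 9=>9/4=2, 9 mod 4=1
i=0  r:2·1+0=>2  c:2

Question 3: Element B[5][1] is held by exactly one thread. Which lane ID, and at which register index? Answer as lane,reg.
6,1

c: 1->gid=1  r: 5->tid=2,i&1=1
L=1*4+2=6  i=1=1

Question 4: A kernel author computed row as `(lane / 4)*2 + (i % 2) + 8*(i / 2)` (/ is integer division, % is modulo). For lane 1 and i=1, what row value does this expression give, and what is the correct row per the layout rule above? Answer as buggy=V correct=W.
buggy=1 correct=3

`(lane / 4)*2 + (i % 2) + 8*(i / 2)`[1,1]=>1
lane 1: grp=0 (1/4), tig=1 (1%4)
i=1: r=1*2+1=3, c=grp=0
row: 1 vs 3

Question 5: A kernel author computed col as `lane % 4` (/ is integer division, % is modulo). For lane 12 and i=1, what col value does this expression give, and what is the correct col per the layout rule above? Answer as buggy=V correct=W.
`lane % 4`[12,1]→0
lane 12: G=3 (12/4), T=0 (12%4)
i=1: r=0*2+1=1, c=G=3
col: 0 vs 3

buggy=0 correct=3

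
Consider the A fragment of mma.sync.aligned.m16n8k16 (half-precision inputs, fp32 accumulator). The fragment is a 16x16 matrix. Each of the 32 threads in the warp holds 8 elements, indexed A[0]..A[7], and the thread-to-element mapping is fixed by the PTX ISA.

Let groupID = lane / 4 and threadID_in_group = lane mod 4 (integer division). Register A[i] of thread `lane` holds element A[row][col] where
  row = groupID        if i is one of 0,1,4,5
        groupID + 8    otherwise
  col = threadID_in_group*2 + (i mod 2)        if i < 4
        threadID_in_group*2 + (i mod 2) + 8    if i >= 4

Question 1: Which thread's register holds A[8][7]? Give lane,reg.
r=8⇒gr=0,Rb=1  c=7⇒Cb=0,th=3,odd=1
L=0*4+3=3  i=0*4+1*2+1=3

3,3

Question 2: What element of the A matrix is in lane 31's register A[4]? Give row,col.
lane 31->31/4=7, 31 mod 4=3
i=4  r:7+0->7  c:2·3+0+8->14

7,14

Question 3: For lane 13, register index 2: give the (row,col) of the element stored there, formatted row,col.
lane 13: grp=3 (13/4), tig=1 (13%4)
i=2: r=3+8=11, c=1*2+0+0=2

11,2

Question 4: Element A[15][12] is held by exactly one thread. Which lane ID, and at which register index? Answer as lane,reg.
30,6

r=15→G=7,rhi=1  c=12→chi=1,T=2,p=0
L=7*4+2=30  i=1*4+1*2+0=6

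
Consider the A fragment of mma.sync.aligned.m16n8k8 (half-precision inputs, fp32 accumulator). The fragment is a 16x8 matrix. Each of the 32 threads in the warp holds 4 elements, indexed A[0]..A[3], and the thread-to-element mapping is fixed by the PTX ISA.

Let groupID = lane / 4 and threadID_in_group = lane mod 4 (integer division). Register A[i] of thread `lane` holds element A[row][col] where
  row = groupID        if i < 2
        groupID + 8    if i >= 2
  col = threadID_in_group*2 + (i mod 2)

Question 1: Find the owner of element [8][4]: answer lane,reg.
r:8=>grp=0,rB=1  c:4=>tig=2,lo=0
L=0*4+2=2  i=1*2+0=2

2,2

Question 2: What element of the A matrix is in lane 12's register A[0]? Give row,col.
3,0

12: g=3,t=0
[0] (3+0,0*2+0) = (3,0)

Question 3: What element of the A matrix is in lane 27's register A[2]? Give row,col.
14,6

27: G=6,T=3
[2] (6+8,3*2+0) = (14,6)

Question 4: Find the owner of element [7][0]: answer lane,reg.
28,0

r=7→G=7,rhi=0  c=0→T=0,p=0
L=7*4+0=28  i=0*2+0=0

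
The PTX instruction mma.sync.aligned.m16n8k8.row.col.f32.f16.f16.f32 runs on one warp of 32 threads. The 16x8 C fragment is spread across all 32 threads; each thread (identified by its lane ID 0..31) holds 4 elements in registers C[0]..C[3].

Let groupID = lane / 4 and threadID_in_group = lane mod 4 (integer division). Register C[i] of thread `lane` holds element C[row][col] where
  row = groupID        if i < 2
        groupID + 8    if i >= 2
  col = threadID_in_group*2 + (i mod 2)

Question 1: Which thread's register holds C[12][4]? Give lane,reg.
18,2

r=12⇒gr=4,Rb=1  c=4⇒th=2,odd=0
L=4*4+2=18  i=1*2+0=2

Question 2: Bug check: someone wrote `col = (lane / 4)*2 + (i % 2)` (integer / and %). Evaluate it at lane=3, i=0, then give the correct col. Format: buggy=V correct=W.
`(lane / 4)*2 + (i % 2)`[3,0]=>0
lane 3: grp=0 (3/4), tig=3 (3%4)
i=0: r=0+0=0, c=3*2+0=6
col: 0 vs 6

buggy=0 correct=6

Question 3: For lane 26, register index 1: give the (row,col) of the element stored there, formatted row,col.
lane 26->26/4=6, 26 mod 4=2
i=1  r:6+0->6  c:2·2+1->5

6,5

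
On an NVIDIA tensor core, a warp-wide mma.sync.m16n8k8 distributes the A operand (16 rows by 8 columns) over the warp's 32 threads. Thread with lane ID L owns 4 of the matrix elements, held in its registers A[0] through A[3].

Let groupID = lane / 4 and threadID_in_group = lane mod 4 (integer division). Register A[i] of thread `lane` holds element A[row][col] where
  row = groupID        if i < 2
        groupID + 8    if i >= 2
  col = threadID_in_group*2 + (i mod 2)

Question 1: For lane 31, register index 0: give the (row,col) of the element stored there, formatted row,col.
31: g=7,t=3
[0] (7+0,3*2+0) = (7,6)

7,6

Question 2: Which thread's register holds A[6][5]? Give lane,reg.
r=6⇒gr=6,Rb=0  c=5⇒th=2,odd=1
L=6*4+2=26  i=0*2+1=1

26,1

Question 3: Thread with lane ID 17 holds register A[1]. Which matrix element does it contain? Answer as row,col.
lane 17: g=4 (17/4), t=1 (17%4)
i=1: r=4+0=4, c=1*2+1=3

4,3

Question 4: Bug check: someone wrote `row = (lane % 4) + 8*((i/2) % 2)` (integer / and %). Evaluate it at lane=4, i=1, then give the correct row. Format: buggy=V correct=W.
buggy=0 correct=1

`(lane % 4) + 8*((i/2) % 2)`[4,1]->0
4: gid=1,tid=0
[1] (1+0,0*2+1) = (1,1)
row: 0 vs 1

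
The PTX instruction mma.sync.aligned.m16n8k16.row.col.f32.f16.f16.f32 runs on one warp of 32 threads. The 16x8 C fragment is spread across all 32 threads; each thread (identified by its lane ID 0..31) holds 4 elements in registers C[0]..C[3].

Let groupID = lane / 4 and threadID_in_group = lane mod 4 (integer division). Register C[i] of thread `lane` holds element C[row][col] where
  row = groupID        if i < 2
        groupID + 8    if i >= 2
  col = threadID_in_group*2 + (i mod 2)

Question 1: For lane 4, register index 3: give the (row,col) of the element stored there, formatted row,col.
4: grp=1,tig=0
[3] (1+8,0*2+1) = (9,1)

9,1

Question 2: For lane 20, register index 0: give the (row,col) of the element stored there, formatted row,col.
5,0

20: G=5,T=0
[0] (5+0,0*2+0) = (5,0)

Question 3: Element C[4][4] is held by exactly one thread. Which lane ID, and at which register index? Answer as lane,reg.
18,0

r=4->g=4,rb=0  c=4->t=2,b0=0
L=4*4+2=18  i=0*2+0=0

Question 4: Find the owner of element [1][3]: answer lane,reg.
r=1->g=1,rb=0  c=3->t=1,b0=1
L=1*4+1=5  i=0*2+1=1

5,1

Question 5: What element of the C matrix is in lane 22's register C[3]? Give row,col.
13,5

22: g=5,t=2
[3] (5+8,2*2+1) = (13,5)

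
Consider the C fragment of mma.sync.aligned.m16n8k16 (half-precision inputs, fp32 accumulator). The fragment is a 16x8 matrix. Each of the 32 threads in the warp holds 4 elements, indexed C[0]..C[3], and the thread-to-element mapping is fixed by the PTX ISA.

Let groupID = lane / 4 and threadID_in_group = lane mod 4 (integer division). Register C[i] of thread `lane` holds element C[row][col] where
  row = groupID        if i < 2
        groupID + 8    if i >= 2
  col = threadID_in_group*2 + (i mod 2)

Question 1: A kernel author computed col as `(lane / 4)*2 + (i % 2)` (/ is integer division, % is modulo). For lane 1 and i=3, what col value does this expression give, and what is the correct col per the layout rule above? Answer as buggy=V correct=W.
buggy=1 correct=3

`(lane / 4)*2 + (i % 2)`[1,3]⇒1
lane 1⇒1/4=0, 1 mod 4=1
i=3  r:0+8⇒8  c:2·1+1⇒3
col: 1 vs 3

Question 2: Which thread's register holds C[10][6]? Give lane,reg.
11,2

r: 10->gid=2,r8=1  c: 6->tid=3,i&1=0
L=2*4+3=11  i=1*2+0=2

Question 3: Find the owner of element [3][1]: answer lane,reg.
12,1

r=3⇒gr=3,Rb=0  c=1⇒th=0,odd=1
L=3*4+0=12  i=0*2+1=1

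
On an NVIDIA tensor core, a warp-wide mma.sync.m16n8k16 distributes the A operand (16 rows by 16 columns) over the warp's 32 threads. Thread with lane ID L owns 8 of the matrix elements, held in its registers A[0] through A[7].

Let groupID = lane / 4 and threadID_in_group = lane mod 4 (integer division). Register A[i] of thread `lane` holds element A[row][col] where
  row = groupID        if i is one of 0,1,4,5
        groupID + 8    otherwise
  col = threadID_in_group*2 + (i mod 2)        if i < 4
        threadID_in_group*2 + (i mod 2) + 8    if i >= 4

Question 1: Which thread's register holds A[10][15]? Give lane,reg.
11,7

r:10=>grp=2,rB=1  c:15=>cB=1,tig=3,lo=1
L=2*4+3=11  i=1*4+1*2+1=7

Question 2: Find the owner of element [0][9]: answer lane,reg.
r: 0->gid=0,r8=0  c: 9->c8=1,tid=0,i&1=1
L=0*4+0=0  i=1*4+0*2+1=5

0,5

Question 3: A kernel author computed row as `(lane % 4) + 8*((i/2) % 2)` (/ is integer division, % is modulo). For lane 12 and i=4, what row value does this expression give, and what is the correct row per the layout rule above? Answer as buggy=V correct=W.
buggy=0 correct=3

`(lane % 4) + 8*((i/2) % 2)`[12,4]⇒0
lane 12: gr=3 (12/4), th=0 (12%4)
i=4: r=3+0=3, c=0*2+0+8=8
row: 0 vs 3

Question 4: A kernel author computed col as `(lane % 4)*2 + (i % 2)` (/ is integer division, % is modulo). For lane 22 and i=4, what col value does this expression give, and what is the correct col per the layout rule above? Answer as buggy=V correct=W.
buggy=4 correct=12

`(lane % 4)*2 + (i % 2)`[22,4]⇒4
lane 22⇒22/4=5, 22 mod 4=2
i=4  r:5+0⇒5  c:2·2+0+8⇒12
col: 4 vs 12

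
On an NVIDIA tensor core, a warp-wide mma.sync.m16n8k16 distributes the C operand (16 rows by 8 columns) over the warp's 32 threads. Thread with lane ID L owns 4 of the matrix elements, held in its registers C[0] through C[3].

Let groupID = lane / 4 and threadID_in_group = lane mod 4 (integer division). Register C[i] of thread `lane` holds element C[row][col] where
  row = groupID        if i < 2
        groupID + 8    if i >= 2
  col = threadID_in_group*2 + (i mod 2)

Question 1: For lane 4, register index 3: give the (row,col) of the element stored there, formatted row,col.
L=4->g=4>>2=1, t=4&3=0
[3]->row 1+8=9  col 0·2+1=1

9,1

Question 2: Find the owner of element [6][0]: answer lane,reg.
24,0

r=6->g=6,rb=0  c=0->t=0,b0=0
L=6*4+0=24  i=0*2+0=0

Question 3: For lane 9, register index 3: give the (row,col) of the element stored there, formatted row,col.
10,3

L=9->gid=9>>2=2, tid=9&3=1
[3]->row 2+8=10  col 1·2+1=3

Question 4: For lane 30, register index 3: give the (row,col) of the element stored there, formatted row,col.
15,5

L=30→G=30>>2=7, T=30&3=2
[3]→row 7+8=15  col 2·2+1=5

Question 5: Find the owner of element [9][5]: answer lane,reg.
r: 9->gid=1,r8=1  c: 5->tid=2,i&1=1
L=1*4+2=6  i=1*2+1=3

6,3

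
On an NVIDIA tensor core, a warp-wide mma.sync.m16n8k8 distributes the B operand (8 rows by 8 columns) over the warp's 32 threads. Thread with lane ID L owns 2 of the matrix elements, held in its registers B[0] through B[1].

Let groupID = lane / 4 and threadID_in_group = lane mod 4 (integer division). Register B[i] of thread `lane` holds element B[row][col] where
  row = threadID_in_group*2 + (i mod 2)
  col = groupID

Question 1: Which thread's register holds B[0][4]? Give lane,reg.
c=4->g=4  r=0->t=0,b0=0
L=4*4+0=16  i=0=0

16,0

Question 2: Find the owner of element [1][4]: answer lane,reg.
16,1

c=4→G=4  r=1→T=0,p=1
L=4*4+0=16  i=1=1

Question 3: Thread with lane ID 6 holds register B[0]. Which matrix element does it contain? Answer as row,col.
4,1

lane 6->6/4=1, 6 mod 4=2
i=0  r:2·2+0->4  c:1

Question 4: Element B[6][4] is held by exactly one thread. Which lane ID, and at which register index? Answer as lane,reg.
19,0

c: 4->gid=4  r: 6->tid=3,i&1=0
L=4*4+3=19  i=0=0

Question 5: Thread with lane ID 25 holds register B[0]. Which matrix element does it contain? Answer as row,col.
lane 25→25/4=6, 25 mod 4=1
i=0  r:2·1+0→2  c:6

2,6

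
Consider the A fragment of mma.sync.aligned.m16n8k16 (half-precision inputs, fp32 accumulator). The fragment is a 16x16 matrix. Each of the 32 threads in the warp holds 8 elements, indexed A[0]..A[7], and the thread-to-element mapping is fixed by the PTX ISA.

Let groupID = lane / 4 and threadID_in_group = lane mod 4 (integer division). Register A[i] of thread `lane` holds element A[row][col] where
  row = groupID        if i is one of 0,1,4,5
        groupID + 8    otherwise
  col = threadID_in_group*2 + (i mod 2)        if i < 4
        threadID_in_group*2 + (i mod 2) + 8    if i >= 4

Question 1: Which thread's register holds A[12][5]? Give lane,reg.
18,3

r=12→G=4,rhi=1  c=5→chi=0,T=2,p=1
L=4*4+2=18  i=0*4+1*2+1=3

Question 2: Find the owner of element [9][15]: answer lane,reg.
7,7

r: 9->gid=1,r8=1  c: 15->c8=1,tid=3,i&1=1
L=1*4+3=7  i=1*4+1*2+1=7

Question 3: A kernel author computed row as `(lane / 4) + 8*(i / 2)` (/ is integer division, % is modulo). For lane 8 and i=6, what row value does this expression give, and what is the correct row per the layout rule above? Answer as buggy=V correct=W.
buggy=26 correct=10

`(lane / 4) + 8*(i / 2)`[8,6]->26
8: g=2,t=0
[6] (2+8,0*2+0+8) = (10,8)
row: 26 vs 10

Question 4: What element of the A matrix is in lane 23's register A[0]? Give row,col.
5,6

23: grp=5,tig=3
[0] (5+0,3*2+0+0) = (5,6)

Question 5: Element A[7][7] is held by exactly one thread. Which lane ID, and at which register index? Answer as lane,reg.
r=7->g=7,rb=0  c=7->cb=0,t=3,b0=1
L=7*4+3=31  i=0*4+0*2+1=1

31,1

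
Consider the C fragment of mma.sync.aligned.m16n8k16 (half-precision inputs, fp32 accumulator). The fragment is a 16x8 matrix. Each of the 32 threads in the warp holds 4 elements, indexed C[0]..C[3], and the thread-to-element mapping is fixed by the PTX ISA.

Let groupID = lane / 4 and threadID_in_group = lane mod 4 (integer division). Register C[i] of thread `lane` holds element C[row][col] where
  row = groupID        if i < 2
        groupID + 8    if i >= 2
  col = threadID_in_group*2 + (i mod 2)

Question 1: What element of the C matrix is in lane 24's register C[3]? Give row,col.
lane 24->24/4=6, 24 mod 4=0
i=3  r:6+8->14  c:2·0+1->1

14,1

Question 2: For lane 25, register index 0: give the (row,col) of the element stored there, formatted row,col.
25: grp=6,tig=1
[0] (6+0,1*2+0) = (6,2)

6,2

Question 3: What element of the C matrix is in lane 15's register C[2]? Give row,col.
lane 15: grp=3 (15/4), tig=3 (15%4)
i=2: r=3+8=11, c=3*2+0=6

11,6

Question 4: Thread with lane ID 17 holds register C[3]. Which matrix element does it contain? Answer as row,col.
L=17→G=17>>2=4, T=17&3=1
[3]→row 4+8=12  col 1·2+1=3

12,3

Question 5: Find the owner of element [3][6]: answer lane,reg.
r=3→G=3,rhi=0  c=6→T=3,p=0
L=3*4+3=15  i=0*2+0=0

15,0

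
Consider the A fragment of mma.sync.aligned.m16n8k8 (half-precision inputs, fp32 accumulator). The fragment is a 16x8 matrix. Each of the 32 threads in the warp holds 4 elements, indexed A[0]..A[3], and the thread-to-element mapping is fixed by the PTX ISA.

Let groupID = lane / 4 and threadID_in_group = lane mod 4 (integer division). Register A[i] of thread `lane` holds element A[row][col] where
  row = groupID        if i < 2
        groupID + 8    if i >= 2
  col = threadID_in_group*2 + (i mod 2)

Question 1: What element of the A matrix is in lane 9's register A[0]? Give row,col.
2,2

lane 9: grp=2 (9/4), tig=1 (9%4)
i=0: r=2+0=2, c=1*2+0=2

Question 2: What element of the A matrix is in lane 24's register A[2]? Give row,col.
14,0

L=24→G=24>>2=6, T=24&3=0
[2]→row 6+8=14  col 0·2+0=0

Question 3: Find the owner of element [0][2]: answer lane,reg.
r:0=>grp=0,rB=0  c:2=>tig=1,lo=0
L=0*4+1=1  i=0*2+0=0

1,0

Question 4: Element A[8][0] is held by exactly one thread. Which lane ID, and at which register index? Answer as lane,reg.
0,2

r=8→G=0,rhi=1  c=0→T=0,p=0
L=0*4+0=0  i=1*2+0=2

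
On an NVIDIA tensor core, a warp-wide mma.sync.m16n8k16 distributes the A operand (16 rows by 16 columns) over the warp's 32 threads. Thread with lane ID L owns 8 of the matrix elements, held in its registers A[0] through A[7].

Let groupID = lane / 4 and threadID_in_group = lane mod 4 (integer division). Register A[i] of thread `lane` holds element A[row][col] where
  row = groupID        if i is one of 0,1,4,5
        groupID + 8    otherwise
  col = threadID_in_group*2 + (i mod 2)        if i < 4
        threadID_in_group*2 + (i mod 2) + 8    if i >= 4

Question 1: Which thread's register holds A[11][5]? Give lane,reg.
14,3

r:11=>grp=3,rB=1  c:5=>cB=0,tig=2,lo=1
L=3*4+2=14  i=0*4+1*2+1=3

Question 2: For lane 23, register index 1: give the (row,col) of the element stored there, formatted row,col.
5,7

L=23->g=23>>2=5, t=23&3=3
[1]->row 5+0=5  col 3·2+1+0=7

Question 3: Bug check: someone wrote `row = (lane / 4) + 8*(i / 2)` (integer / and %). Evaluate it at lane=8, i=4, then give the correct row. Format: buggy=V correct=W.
buggy=18 correct=2

`(lane / 4) + 8*(i / 2)`[8,4]→18
L=8→G=8>>2=2, T=8&3=0
[4]→row 2+0=2  col 0·2+0+8=8
row: 18 vs 2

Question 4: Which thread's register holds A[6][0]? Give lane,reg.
r=6->g=6,rb=0  c=0->cb=0,t=0,b0=0
L=6*4+0=24  i=0*4+0*2+0=0

24,0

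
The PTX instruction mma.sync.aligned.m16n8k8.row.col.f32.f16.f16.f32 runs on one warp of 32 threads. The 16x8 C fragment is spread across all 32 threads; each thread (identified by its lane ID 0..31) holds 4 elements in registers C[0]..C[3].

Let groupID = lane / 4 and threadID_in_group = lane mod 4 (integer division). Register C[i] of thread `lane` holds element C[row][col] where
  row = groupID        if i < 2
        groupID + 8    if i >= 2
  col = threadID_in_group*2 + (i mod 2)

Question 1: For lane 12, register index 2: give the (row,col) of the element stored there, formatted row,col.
lane 12: g=3 (12/4), t=0 (12%4)
i=2: r=3+8=11, c=0*2+0=0

11,0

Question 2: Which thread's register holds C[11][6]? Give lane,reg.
r=11->g=3,rb=1  c=6->t=3,b0=0
L=3*4+3=15  i=1*2+0=2

15,2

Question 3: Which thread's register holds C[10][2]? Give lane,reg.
9,2

r=10->g=2,rb=1  c=2->t=1,b0=0
L=2*4+1=9  i=1*2+0=2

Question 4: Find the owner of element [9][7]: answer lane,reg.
r: 9->gid=1,r8=1  c: 7->tid=3,i&1=1
L=1*4+3=7  i=1*2+1=3

7,3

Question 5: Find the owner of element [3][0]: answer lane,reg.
r=3⇒gr=3,Rb=0  c=0⇒th=0,odd=0
L=3*4+0=12  i=0*2+0=0

12,0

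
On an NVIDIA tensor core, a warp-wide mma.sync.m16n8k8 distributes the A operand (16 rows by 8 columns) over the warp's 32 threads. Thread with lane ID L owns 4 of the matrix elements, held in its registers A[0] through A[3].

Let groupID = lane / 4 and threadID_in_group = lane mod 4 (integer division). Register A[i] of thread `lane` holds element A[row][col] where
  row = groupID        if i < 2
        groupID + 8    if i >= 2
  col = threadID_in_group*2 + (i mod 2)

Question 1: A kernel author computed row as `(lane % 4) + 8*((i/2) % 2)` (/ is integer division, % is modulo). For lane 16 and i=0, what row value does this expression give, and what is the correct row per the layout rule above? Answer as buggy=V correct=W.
buggy=0 correct=4

`(lane % 4) + 8*((i/2) % 2)`[16,0]→0
lane 16→16/4=4, 16 mod 4=0
i=0  r:4+0→4  c:2·0+0→0
row: 0 vs 4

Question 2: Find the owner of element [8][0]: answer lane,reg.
r=8→G=0,rhi=1  c=0→T=0,p=0
L=0*4+0=0  i=1*2+0=2

0,2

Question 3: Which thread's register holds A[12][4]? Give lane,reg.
18,2

r=12⇒gr=4,Rb=1  c=4⇒th=2,odd=0
L=4*4+2=18  i=1*2+0=2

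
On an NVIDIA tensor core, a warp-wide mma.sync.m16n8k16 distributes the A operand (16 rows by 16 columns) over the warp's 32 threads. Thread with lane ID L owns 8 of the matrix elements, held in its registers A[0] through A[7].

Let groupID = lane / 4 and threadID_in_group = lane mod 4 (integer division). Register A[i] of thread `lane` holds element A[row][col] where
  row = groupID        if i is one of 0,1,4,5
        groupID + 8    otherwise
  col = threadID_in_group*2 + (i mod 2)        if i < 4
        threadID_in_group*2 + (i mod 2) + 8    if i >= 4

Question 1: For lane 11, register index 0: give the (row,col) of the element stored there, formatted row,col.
2,6

lane 11: gr=2 (11/4), th=3 (11%4)
i=0: r=2+0=2, c=3*2+0+0=6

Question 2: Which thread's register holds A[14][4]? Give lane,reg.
r=14->g=6,rb=1  c=4->cb=0,t=2,b0=0
L=6*4+2=26  i=0*4+1*2+0=2

26,2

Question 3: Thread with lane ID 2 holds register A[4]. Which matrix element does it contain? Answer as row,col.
0,12

2: G=0,T=2
[4] (0+0,2*2+0+8) = (0,12)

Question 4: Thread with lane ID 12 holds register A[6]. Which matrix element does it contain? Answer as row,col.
11,8

12: gr=3,th=0
[6] (3+8,0*2+0+8) = (11,8)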